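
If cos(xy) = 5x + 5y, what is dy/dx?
Take d/dx of both sides. Since y is implicitly a function of x, the chain rule attaches a y' = dy/dx factor whenever we differentiate through y.

Set F(x, y) = (left side) − (right side), so the curve is F = 0. Differentiating each term of F:
  d/dx[-5x] = -5
  d/dx[-5y] = -5·y'
  d/dx[cos(xy)] = -(x·y' + y)·sin(xy)

Collecting, the y'-free part is the partial derivative in x and the y' coefficient is the partial derivative in y:
  ∂F/∂x = -y·sin(xy) - 5
  ∂F/∂y = -x·sin(xy) - 5

so d/dx[F(x, y(x))] = ∂F/∂x + (∂F/∂y)·y' = 0. Rearranging,
  dy/dx = -(∂F/∂x)/(∂F/∂y) = -(-y·sin(xy) - 5)/(-x·sin(xy) - 5) = -(y·sin(xy) + 5)/(x·sin(xy) + 5)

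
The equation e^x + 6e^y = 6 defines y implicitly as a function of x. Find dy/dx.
Take d/dx of both sides. Since y is implicitly a function of x, the chain rule attaches a y' = dy/dx factor whenever we differentiate through y.

Set F(x, y) = (left side) − (right side), so the curve is F = 0. Differentiating each term of F:
  d/dx[e^(x)] = e^(x)
  d/dx[6e^(y)] = 6·y'·e^(y)
  d/dx[-6] = 0

Collecting, the y'-free part is the partial derivative in x and the y' coefficient is the partial derivative in y:
  ∂F/∂x = e^(x)
  ∂F/∂y = 6e^(y)

so d/dx[F(x, y(x))] = ∂F/∂x + (∂F/∂y)·y' = 0. Rearranging,
  dy/dx = -(∂F/∂x)/(∂F/∂y) = -(e^(x))/(6e^(y)) = -e^(x - y)/6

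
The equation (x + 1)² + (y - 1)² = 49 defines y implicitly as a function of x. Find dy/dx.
Take d/dx of both sides. Since y is implicitly a function of x, the chain rule attaches a y' = dy/dx factor whenever we differentiate through y.

Set F(x, y) = (left side) − (right side), so the curve is F = 0. Differentiating each term of F:
  d/dx[(x + 1)^2] = 2x + 2
  d/dx[(y - 1)^2] = 2·y'(y - 1)
  d/dx[-49] = 0

Collecting, the y'-free part is the partial derivative in x and the y' coefficient is the partial derivative in y:
  ∂F/∂x = 2x + 2
  ∂F/∂y = 2y - 2

so d/dx[F(x, y(x))] = ∂F/∂x + (∂F/∂y)·y' = 0. Rearranging,
  dy/dx = -(∂F/∂x)/(∂F/∂y) = -(2x + 2)/(2y - 2) = (-x - 1)/(y - 1)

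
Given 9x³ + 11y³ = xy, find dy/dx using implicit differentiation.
Differentiate the relation implicitly: treat y = y(x) and apply the chain rule, so every y-derivative picks up a y' = dy/dx factor.

With everything moved to the left-hand side, differentiate term by term:
  d/dx[9x^3] = 27x^2
  d/dx[-xy] = -x·y' - y
  d/dx[11y^3] = 33y^2·y'

Separating the contributions that come from x directly and those that come through y:
  without y':      27x^2 - y
  multiplying y':  -x + 33y^2

so (27x^2 - y) + (-x + 33y^2)·y' = 0, and therefore
  dy/dx = -(27x^2 - y)/(-x + 33y^2) = (27x^2 - y)/(x - 33y^2)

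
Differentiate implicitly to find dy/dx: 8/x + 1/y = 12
Differentiate the relation implicitly: treat y = y(x) and apply the chain rule, so every y-derivative picks up a y' = dy/dx factor.

With everything moved to the left-hand side, differentiate term by term:
  d/dx[1/y] = -y'/y^2
  d/dx[8/x] = -8/x^2
  d/dx[-12] = 0

Separating the contributions that come from x directly and those that come through y:
  without y':      -8/x^2
  multiplying y':  -1/y^2

so (-8/x^2) + (-1/y^2)·y' = 0, and therefore
  dy/dx = -(-8/x^2)/(-1/y^2) = -8y^2/x^2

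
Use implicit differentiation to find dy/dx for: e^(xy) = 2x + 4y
Differentiate the relation implicitly: treat y = y(x) and apply the chain rule, so every y-derivative picks up a y' = dy/dx factor.

With everything moved to the left-hand side, differentiate term by term:
  d/dx[-2x] = -2
  d/dx[-4y] = -4·y'
  d/dx[e^(xy)] = (x·y' + y)·e^(xy)

Separating the contributions that come from x directly and those that come through y:
  without y':      y·e^(xy) - 2
  multiplying y':  x·e^(xy) - 4

so (y·e^(xy) - 2) + (x·e^(xy) - 4)·y' = 0, and therefore
  dy/dx = -(y·e^(xy) - 2)/(x·e^(xy) - 4) = (-y·e^(xy) + 2)/(x·e^(xy) - 4)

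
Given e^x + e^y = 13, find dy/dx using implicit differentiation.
Apply d/dx to both sides, remembering that y depends on x. Each occurrence of y therefore brings in a y' = dy/dx via the chain rule.

With F(x, y) equal to the left-hand side minus the right, differentiate F term by term:
  d/dx[e^(x)] = e^(x)
  d/dx[e^(y)] = y'·e^(y)
  d/dx[-13] = 0
Adding these up, d/dx[F] = 0 becomes
  (e^(x)) + (e^(y))·y' = 0,
so isolating y',
  dy/dx = -(e^(x))/(e^(y)) = -e^(x - y)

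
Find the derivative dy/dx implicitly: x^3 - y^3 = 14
Take d/dx of both sides. Since y is implicitly a function of x, the chain rule attaches a y' = dy/dx factor whenever we differentiate through y.

Set F(x, y) = (left side) − (right side), so the curve is F = 0. Differentiating each term of F:
  d/dx[x^3] = 3x^2
  d/dx[-y^3] = -3y^2·y'
  d/dx[-14] = 0

Collecting, the y'-free part is the partial derivative in x and the y' coefficient is the partial derivative in y:
  ∂F/∂x = 3x^2
  ∂F/∂y = -3y^2

so d/dx[F(x, y(x))] = ∂F/∂x + (∂F/∂y)·y' = 0. Rearranging,
  dy/dx = -(∂F/∂x)/(∂F/∂y) = -(3x^2)/(-3y^2) = x^2/y^2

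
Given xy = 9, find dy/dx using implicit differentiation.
Apply d/dx to both sides, remembering that y depends on x. Each occurrence of y therefore brings in a y' = dy/dx via the chain rule.

With F(x, y) equal to the left-hand side minus the right, differentiate F term by term:
  d/dx[xy] = x·y' + y
  d/dx[-9] = 0
Adding these up, d/dx[F] = 0 becomes
  (y) + (x)·y' = 0,
so isolating y',
  dy/dx = -(y)/(x) = -y/x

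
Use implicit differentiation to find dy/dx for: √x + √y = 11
Apply d/dx to both sides, remembering that y depends on x. Each occurrence of y therefore brings in a y' = dy/dx via the chain rule.

With F(x, y) equal to the left-hand side minus the right, differentiate F term by term:
  d/dx[√(x)] = 1/(2√(x))
  d/dx[√(y)] = y'/(2√(y))
  d/dx[-11] = 0
Adding these up, d/dx[F] = 0 becomes
  (1/(2√(x))) + (1/(2√(y)))·y' = 0,
so isolating y',
  dy/dx = -(1/(2√(x)))/(1/(2√(y))) = -√(y)/√(x)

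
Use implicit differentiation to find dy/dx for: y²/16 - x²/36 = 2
Differentiate both sides with respect to x, treating y as y(x). By the chain rule, any term containing y contributes a factor of y' = dy/dx when we differentiate it.

Move every term to one side and write the relation as F(x, y) = 0. Term by term,
  d/dx[-x^2/36] = -x/18
  d/dx[y^2/16] = y·y'/8
  d/dx[-2] = 0

The pieces without y' make up ∂F/∂x and the coefficient of y' is ∂F/∂y:
  ∂F/∂x = -x/18,
  ∂F/∂y = y/8.

Since d/dx[F] = ∂F/∂x + (∂F/∂y)·y' = 0, solve for y':
  (∂F/∂y)·y' = -∂F/∂x
  dy/dx = -(∂F/∂x)/(∂F/∂y) = -(-x/18)/(y/8) = 4x/(9y)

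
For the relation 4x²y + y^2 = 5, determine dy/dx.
Differentiate both sides with respect to x, treating y as y(x). By the chain rule, any term containing y contributes a factor of y' = dy/dx when we differentiate it.

Move every term to one side and write the relation as F(x, y) = 0. Term by term,
  d/dx[4x^2y] = 4x^2·y' + 8xy
  d/dx[y^2] = 2y·y'
  d/dx[-5] = 0

The pieces without y' make up ∂F/∂x and the coefficient of y' is ∂F/∂y:
  ∂F/∂x = 8xy,
  ∂F/∂y = 4x^2 + 2y.

Since d/dx[F] = ∂F/∂x + (∂F/∂y)·y' = 0, solve for y':
  (∂F/∂y)·y' = -∂F/∂x
  dy/dx = -(∂F/∂x)/(∂F/∂y) = -(8xy)/(4x^2 + 2y) = -4xy/(2x^2 + y)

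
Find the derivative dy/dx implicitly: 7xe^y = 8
Differentiate both sides with respect to x, treating y as y(x). By the chain rule, any term containing y contributes a factor of y' = dy/dx when we differentiate it.

Move every term to one side and write the relation as F(x, y) = 0. Term by term,
  d/dx[7x·e^(y)] = 7x·y'·e^(y) + 7e^(y)
  d/dx[-8] = 0

The pieces without y' make up ∂F/∂x and the coefficient of y' is ∂F/∂y:
  ∂F/∂x = 7e^(y),
  ∂F/∂y = 7x·e^(y).

Since d/dx[F] = ∂F/∂x + (∂F/∂y)·y' = 0, solve for y':
  (∂F/∂y)·y' = -∂F/∂x
  dy/dx = -(∂F/∂x)/(∂F/∂y) = -(7e^(y))/(7x·e^(y)) = -1/x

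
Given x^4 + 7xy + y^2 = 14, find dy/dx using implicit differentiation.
Differentiate the relation implicitly: treat y = y(x) and apply the chain rule, so every y-derivative picks up a y' = dy/dx factor.

With everything moved to the left-hand side, differentiate term by term:
  d/dx[x^4] = 4x^3
  d/dx[7xy] = 7x·y' + 7y
  d/dx[y^2] = 2y·y'
  d/dx[-14] = 0

Separating the contributions that come from x directly and those that come through y:
  without y':      4x^3 + 7y
  multiplying y':  7x + 2y

so (4x^3 + 7y) + (7x + 2y)·y' = 0, and therefore
  dy/dx = -(4x^3 + 7y)/(7x + 2y) = (-4x^3 - 7y)/(7x + 2y)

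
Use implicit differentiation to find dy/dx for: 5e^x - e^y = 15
Differentiate both sides with respect to x, treating y as y(x). By the chain rule, any term containing y contributes a factor of y' = dy/dx when we differentiate it.

Move every term to one side and write the relation as F(x, y) = 0. Term by term,
  d/dx[5e^(x)] = 5e^(x)
  d/dx[-e^(y)] = -y'·e^(y)
  d/dx[-15] = 0

The pieces without y' make up ∂F/∂x and the coefficient of y' is ∂F/∂y:
  ∂F/∂x = 5e^(x),
  ∂F/∂y = -e^(y).

Since d/dx[F] = ∂F/∂x + (∂F/∂y)·y' = 0, solve for y':
  (∂F/∂y)·y' = -∂F/∂x
  dy/dx = -(∂F/∂x)/(∂F/∂y) = -(5e^(x))/(-e^(y)) = 5e^(x - y)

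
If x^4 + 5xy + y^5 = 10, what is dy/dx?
Differentiate the relation implicitly: treat y = y(x) and apply the chain rule, so every y-derivative picks up a y' = dy/dx factor.

With everything moved to the left-hand side, differentiate term by term:
  d/dx[x^4] = 4x^3
  d/dx[5xy] = 5x·y' + 5y
  d/dx[y^5] = 5y^4·y'
  d/dx[-10] = 0

Separating the contributions that come from x directly and those that come through y:
  without y':      4x^3 + 5y
  multiplying y':  5x + 5y^4

so (4x^3 + 5y) + (5x + 5y^4)·y' = 0, and therefore
  dy/dx = -(4x^3 + 5y)/(5x + 5y^4) = (-4x^3/5 - y)/(x + y^4)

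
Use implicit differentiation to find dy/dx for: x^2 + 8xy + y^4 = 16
Take d/dx of both sides. Since y is implicitly a function of x, the chain rule attaches a y' = dy/dx factor whenever we differentiate through y.

Set F(x, y) = (left side) − (right side), so the curve is F = 0. Differentiating each term of F:
  d/dx[x^2] = 2x
  d/dx[8xy] = 8x·y' + 8y
  d/dx[y^4] = 4y^3·y'
  d/dx[-16] = 0

Collecting, the y'-free part is the partial derivative in x and the y' coefficient is the partial derivative in y:
  ∂F/∂x = 2x + 8y
  ∂F/∂y = 8x + 4y^3

so d/dx[F(x, y(x))] = ∂F/∂x + (∂F/∂y)·y' = 0. Rearranging,
  dy/dx = -(∂F/∂x)/(∂F/∂y) = -(2x + 8y)/(8x + 4y^3) = (-x - 4y)/(2(2x + y^3))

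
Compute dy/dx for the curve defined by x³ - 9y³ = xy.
Take d/dx of both sides. Since y is implicitly a function of x, the chain rule attaches a y' = dy/dx factor whenever we differentiate through y.

Set F(x, y) = (left side) − (right side), so the curve is F = 0. Differentiating each term of F:
  d/dx[x^3] = 3x^2
  d/dx[-xy] = -x·y' - y
  d/dx[-9y^3] = -27y^2·y'

Collecting, the y'-free part is the partial derivative in x and the y' coefficient is the partial derivative in y:
  ∂F/∂x = 3x^2 - y
  ∂F/∂y = -x - 27y^2

so d/dx[F(x, y(x))] = ∂F/∂x + (∂F/∂y)·y' = 0. Rearranging,
  dy/dx = -(∂F/∂x)/(∂F/∂y) = -(3x^2 - y)/(-x - 27y^2) = (3x^2 - y)/(x + 27y^2)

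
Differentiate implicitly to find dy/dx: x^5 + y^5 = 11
Differentiate both sides with respect to x, treating y as y(x). By the chain rule, any term containing y contributes a factor of y' = dy/dx when we differentiate it.

Move every term to one side and write the relation as F(x, y) = 0. Term by term,
  d/dx[x^5] = 5x^4
  d/dx[y^5] = 5y^4·y'
  d/dx[-11] = 0

The pieces without y' make up ∂F/∂x and the coefficient of y' is ∂F/∂y:
  ∂F/∂x = 5x^4,
  ∂F/∂y = 5y^4.

Since d/dx[F] = ∂F/∂x + (∂F/∂y)·y' = 0, solve for y':
  (∂F/∂y)·y' = -∂F/∂x
  dy/dx = -(∂F/∂x)/(∂F/∂y) = -(5x^4)/(5y^4) = -x^4/y^4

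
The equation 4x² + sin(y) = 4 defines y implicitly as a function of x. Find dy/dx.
Differentiate the relation implicitly: treat y = y(x) and apply the chain rule, so every y-derivative picks up a y' = dy/dx factor.

With everything moved to the left-hand side, differentiate term by term:
  d/dx[4x^2] = 8x
  d/dx[sin(y)] = y'·cos(y)
  d/dx[-4] = 0

Separating the contributions that come from x directly and those that come through y:
  without y':      8x
  multiplying y':  cos(y)

so (8x) + (cos(y))·y' = 0, and therefore
  dy/dx = -(8x)/(cos(y)) = -8x/cos(y)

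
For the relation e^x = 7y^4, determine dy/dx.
Apply d/dx to both sides, remembering that y depends on x. Each occurrence of y therefore brings in a y' = dy/dx via the chain rule.

With F(x, y) equal to the left-hand side minus the right, differentiate F term by term:
  d/dx[-7y^4] = -28y^3·y'
  d/dx[e^(x)] = e^(x)
Adding these up, d/dx[F] = 0 becomes
  (e^(x)) + (-28y^3)·y' = 0,
so isolating y',
  dy/dx = -(e^(x))/(-28y^3) = e^(x)/(28y^3)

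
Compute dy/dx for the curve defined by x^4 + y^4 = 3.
Take d/dx of both sides. Since y is implicitly a function of x, the chain rule attaches a y' = dy/dx factor whenever we differentiate through y.

Set F(x, y) = (left side) − (right side), so the curve is F = 0. Differentiating each term of F:
  d/dx[x^4] = 4x^3
  d/dx[y^4] = 4y^3·y'
  d/dx[-3] = 0

Collecting, the y'-free part is the partial derivative in x and the y' coefficient is the partial derivative in y:
  ∂F/∂x = 4x^3
  ∂F/∂y = 4y^3

so d/dx[F(x, y(x))] = ∂F/∂x + (∂F/∂y)·y' = 0. Rearranging,
  dy/dx = -(∂F/∂x)/(∂F/∂y) = -(4x^3)/(4y^3) = -x^3/y^3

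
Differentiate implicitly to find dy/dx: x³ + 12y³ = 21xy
Apply d/dx to both sides, remembering that y depends on x. Each occurrence of y therefore brings in a y' = dy/dx via the chain rule.

With F(x, y) equal to the left-hand side minus the right, differentiate F term by term:
  d/dx[x^3] = 3x^2
  d/dx[-21xy] = -21x·y' - 21y
  d/dx[12y^3] = 36y^2·y'
Adding these up, d/dx[F] = 0 becomes
  (3x^2 - 21y) + (-21x + 36y^2)·y' = 0,
so isolating y',
  dy/dx = -(3x^2 - 21y)/(-21x + 36y^2) = (x^2 - 7y)/(7x - 12y^2)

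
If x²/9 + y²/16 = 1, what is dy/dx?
Take d/dx of both sides. Since y is implicitly a function of x, the chain rule attaches a y' = dy/dx factor whenever we differentiate through y.

Set F(x, y) = (left side) − (right side), so the curve is F = 0. Differentiating each term of F:
  d/dx[x^2/9] = 2x/9
  d/dx[y^2/16] = y·y'/8
  d/dx[-1] = 0

Collecting, the y'-free part is the partial derivative in x and the y' coefficient is the partial derivative in y:
  ∂F/∂x = 2x/9
  ∂F/∂y = y/8

so d/dx[F(x, y(x))] = ∂F/∂x + (∂F/∂y)·y' = 0. Rearranging,
  dy/dx = -(∂F/∂x)/(∂F/∂y) = -(2x/9)/(y/8) = -16x/(9y)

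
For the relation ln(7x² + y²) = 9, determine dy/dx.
Differentiate both sides with respect to x, treating y as y(x). By the chain rule, any term containing y contributes a factor of y' = dy/dx when we differentiate it.

Move every term to one side and write the relation as F(x, y) = 0. Term by term,
  d/dx[ln(7x^2 + y^2)] = (14x + 2y·y')/(7x^2 + y^2)
  d/dx[-9] = 0

The pieces without y' make up ∂F/∂x and the coefficient of y' is ∂F/∂y:
  ∂F/∂x = 14x/(7x^2 + y^2),
  ∂F/∂y = 2y/(7x^2 + y^2).

Since d/dx[F] = ∂F/∂x + (∂F/∂y)·y' = 0, solve for y':
  (∂F/∂y)·y' = -∂F/∂x
  dy/dx = -(∂F/∂x)/(∂F/∂y) = -(14x/(7x^2 + y^2))/(2y/(7x^2 + y^2)) = -7x/y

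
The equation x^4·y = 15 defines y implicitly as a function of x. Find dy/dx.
Differentiate the relation implicitly: treat y = y(x) and apply the chain rule, so every y-derivative picks up a y' = dy/dx factor.

With everything moved to the left-hand side, differentiate term by term:
  d/dx[x^4y] = x^4·y' + 4x^3y
  d/dx[-15] = 0

Separating the contributions that come from x directly and those that come through y:
  without y':      4x^3y
  multiplying y':  x^4

so (4x^3y) + (x^4)·y' = 0, and therefore
  dy/dx = -(4x^3y)/(x^4) = -4y/x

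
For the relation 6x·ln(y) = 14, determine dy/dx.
Take d/dx of both sides. Since y is implicitly a function of x, the chain rule attaches a y' = dy/dx factor whenever we differentiate through y.

Set F(x, y) = (left side) − (right side), so the curve is F = 0. Differentiating each term of F:
  d/dx[6x·ln(y)] = 6x·y'/y + 6ln(y)
  d/dx[-14] = 0

Collecting, the y'-free part is the partial derivative in x and the y' coefficient is the partial derivative in y:
  ∂F/∂x = 6ln(y)
  ∂F/∂y = 6x/y

so d/dx[F(x, y(x))] = ∂F/∂x + (∂F/∂y)·y' = 0. Rearranging,
  dy/dx = -(∂F/∂x)/(∂F/∂y) = -(6ln(y))/(6x/y) = -y·ln(y)/x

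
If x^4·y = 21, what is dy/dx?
Differentiate both sides with respect to x, treating y as y(x). By the chain rule, any term containing y contributes a factor of y' = dy/dx when we differentiate it.

Move every term to one side and write the relation as F(x, y) = 0. Term by term,
  d/dx[x^4y] = x^4·y' + 4x^3y
  d/dx[-21] = 0

The pieces without y' make up ∂F/∂x and the coefficient of y' is ∂F/∂y:
  ∂F/∂x = 4x^3y,
  ∂F/∂y = x^4.

Since d/dx[F] = ∂F/∂x + (∂F/∂y)·y' = 0, solve for y':
  (∂F/∂y)·y' = -∂F/∂x
  dy/dx = -(∂F/∂x)/(∂F/∂y) = -(4x^3y)/(x^4) = -4y/x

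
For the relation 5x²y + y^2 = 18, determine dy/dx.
Differentiate the relation implicitly: treat y = y(x) and apply the chain rule, so every y-derivative picks up a y' = dy/dx factor.

With everything moved to the left-hand side, differentiate term by term:
  d/dx[5x^2y] = 5x^2·y' + 10xy
  d/dx[y^2] = 2y·y'
  d/dx[-18] = 0

Separating the contributions that come from x directly and those that come through y:
  without y':      10xy
  multiplying y':  5x^2 + 2y

so (10xy) + (5x^2 + 2y)·y' = 0, and therefore
  dy/dx = -(10xy)/(5x^2 + 2y) = -10xy/(5x^2 + 2y)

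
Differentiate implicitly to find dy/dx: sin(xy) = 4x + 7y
Differentiate both sides with respect to x, treating y as y(x). By the chain rule, any term containing y contributes a factor of y' = dy/dx when we differentiate it.

Move every term to one side and write the relation as F(x, y) = 0. Term by term,
  d/dx[-4x] = -4
  d/dx[-7y] = -7·y'
  d/dx[sin(xy)] = (x·y' + y)·cos(xy)

The pieces without y' make up ∂F/∂x and the coefficient of y' is ∂F/∂y:
  ∂F/∂x = y·cos(xy) - 4,
  ∂F/∂y = x·cos(xy) - 7.

Since d/dx[F] = ∂F/∂x + (∂F/∂y)·y' = 0, solve for y':
  (∂F/∂y)·y' = -∂F/∂x
  dy/dx = -(∂F/∂x)/(∂F/∂y) = -(y·cos(xy) - 4)/(x·cos(xy) - 7) = (-y·cos(xy) + 4)/(x·cos(xy) - 7)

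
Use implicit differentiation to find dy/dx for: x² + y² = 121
Differentiate both sides with respect to x, treating y as y(x). By the chain rule, any term containing y contributes a factor of y' = dy/dx when we differentiate it.

Move every term to one side and write the relation as F(x, y) = 0. Term by term,
  d/dx[x^2] = 2x
  d/dx[y^2] = 2y·y'
  d/dx[-121] = 0

The pieces without y' make up ∂F/∂x and the coefficient of y' is ∂F/∂y:
  ∂F/∂x = 2x,
  ∂F/∂y = 2y.

Since d/dx[F] = ∂F/∂x + (∂F/∂y)·y' = 0, solve for y':
  (∂F/∂y)·y' = -∂F/∂x
  dy/dx = -(∂F/∂x)/(∂F/∂y) = -(2x)/(2y) = -x/y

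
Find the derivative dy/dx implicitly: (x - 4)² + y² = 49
Differentiate the relation implicitly: treat y = y(x) and apply the chain rule, so every y-derivative picks up a y' = dy/dx factor.

With everything moved to the left-hand side, differentiate term by term:
  d/dx[y^2] = 2y·y'
  d/dx[(x - 4)^2] = 2x - 8
  d/dx[-49] = 0

Separating the contributions that come from x directly and those that come through y:
  without y':      2x - 8
  multiplying y':  2y

so (2x - 8) + (2y)·y' = 0, and therefore
  dy/dx = -(2x - 8)/(2y) = (4 - x)/y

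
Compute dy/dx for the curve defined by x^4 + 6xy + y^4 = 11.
Differentiate both sides with respect to x, treating y as y(x). By the chain rule, any term containing y contributes a factor of y' = dy/dx when we differentiate it.

Move every term to one side and write the relation as F(x, y) = 0. Term by term,
  d/dx[x^4] = 4x^3
  d/dx[6xy] = 6x·y' + 6y
  d/dx[y^4] = 4y^3·y'
  d/dx[-11] = 0

The pieces without y' make up ∂F/∂x and the coefficient of y' is ∂F/∂y:
  ∂F/∂x = 4x^3 + 6y,
  ∂F/∂y = 6x + 4y^3.

Since d/dx[F] = ∂F/∂x + (∂F/∂y)·y' = 0, solve for y':
  (∂F/∂y)·y' = -∂F/∂x
  dy/dx = -(∂F/∂x)/(∂F/∂y) = -(4x^3 + 6y)/(6x + 4y^3) = (-2x^3 - 3y)/(3x + 2y^3)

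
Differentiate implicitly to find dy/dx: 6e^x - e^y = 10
Differentiate the relation implicitly: treat y = y(x) and apply the chain rule, so every y-derivative picks up a y' = dy/dx factor.

With everything moved to the left-hand side, differentiate term by term:
  d/dx[6e^(x)] = 6e^(x)
  d/dx[-e^(y)] = -y'·e^(y)
  d/dx[-10] = 0

Separating the contributions that come from x directly and those that come through y:
  without y':      6e^(x)
  multiplying y':  -e^(y)

so (6e^(x)) + (-e^(y))·y' = 0, and therefore
  dy/dx = -(6e^(x))/(-e^(y)) = 6e^(x - y)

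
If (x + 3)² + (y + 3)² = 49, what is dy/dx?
Differentiate the relation implicitly: treat y = y(x) and apply the chain rule, so every y-derivative picks up a y' = dy/dx factor.

With everything moved to the left-hand side, differentiate term by term:
  d/dx[(x + 3)^2] = 2x + 6
  d/dx[(y + 3)^2] = 2·y'(y + 3)
  d/dx[-49] = 0

Separating the contributions that come from x directly and those that come through y:
  without y':      2x + 6
  multiplying y':  2y + 6

so (2x + 6) + (2y + 6)·y' = 0, and therefore
  dy/dx = -(2x + 6)/(2y + 6) = (-x - 3)/(y + 3)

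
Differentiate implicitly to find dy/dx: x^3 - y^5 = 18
Apply d/dx to both sides, remembering that y depends on x. Each occurrence of y therefore brings in a y' = dy/dx via the chain rule.

With F(x, y) equal to the left-hand side minus the right, differentiate F term by term:
  d/dx[x^3] = 3x^2
  d/dx[-y^5] = -5y^4·y'
  d/dx[-18] = 0
Adding these up, d/dx[F] = 0 becomes
  (3x^2) + (-5y^4)·y' = 0,
so isolating y',
  dy/dx = -(3x^2)/(-5y^4) = 3x^2/(5y^4)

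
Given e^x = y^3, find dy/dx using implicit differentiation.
Differentiate the relation implicitly: treat y = y(x) and apply the chain rule, so every y-derivative picks up a y' = dy/dx factor.

With everything moved to the left-hand side, differentiate term by term:
  d/dx[-y^3] = -3y^2·y'
  d/dx[e^(x)] = e^(x)

Separating the contributions that come from x directly and those that come through y:
  without y':      e^(x)
  multiplying y':  -3y^2

so (e^(x)) + (-3y^2)·y' = 0, and therefore
  dy/dx = -(e^(x))/(-3y^2) = e^(x)/(3y^2)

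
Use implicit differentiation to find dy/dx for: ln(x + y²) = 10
Differentiate the relation implicitly: treat y = y(x) and apply the chain rule, so every y-derivative picks up a y' = dy/dx factor.

With everything moved to the left-hand side, differentiate term by term:
  d/dx[ln(x + y^2)] = (2y·y' + 1)/(x + y^2)
  d/dx[-10] = 0

Separating the contributions that come from x directly and those that come through y:
  without y':      1/(x + y^2)
  multiplying y':  2y/(x + y^2)

so (1/(x + y^2)) + (2y/(x + y^2))·y' = 0, and therefore
  dy/dx = -(1/(x + y^2))/(2y/(x + y^2)) = -1/(2y)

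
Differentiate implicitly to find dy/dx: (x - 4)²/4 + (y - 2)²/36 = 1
Take d/dx of both sides. Since y is implicitly a function of x, the chain rule attaches a y' = dy/dx factor whenever we differentiate through y.

Set F(x, y) = (left side) − (right side), so the curve is F = 0. Differentiating each term of F:
  d/dx[(x - 4)^2/4] = x/2 - 2
  d/dx[(y - 2)^2/36] = y'(y - 2)/18
  d/dx[-1] = 0

Collecting, the y'-free part is the partial derivative in x and the y' coefficient is the partial derivative in y:
  ∂F/∂x = x/2 - 2
  ∂F/∂y = y/18 - 1/9

so d/dx[F(x, y(x))] = ∂F/∂x + (∂F/∂y)·y' = 0. Rearranging,
  dy/dx = -(∂F/∂x)/(∂F/∂y) = -(x/2 - 2)/(y/18 - 1/9)
        = -((x - 4)/2)/((y - 2)/18) = 9(4 - x)/(y - 2)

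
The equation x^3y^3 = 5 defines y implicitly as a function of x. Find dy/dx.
Take d/dx of both sides. Since y is implicitly a function of x, the chain rule attaches a y' = dy/dx factor whenever we differentiate through y.

Set F(x, y) = (left side) − (right side), so the curve is F = 0. Differentiating each term of F:
  d/dx[x^3y^3] = 3x^3y^2·y' + 3x^2y^3
  d/dx[-5] = 0

Collecting, the y'-free part is the partial derivative in x and the y' coefficient is the partial derivative in y:
  ∂F/∂x = 3x^2y^3
  ∂F/∂y = 3x^3y^2

so d/dx[F(x, y(x))] = ∂F/∂x + (∂F/∂y)·y' = 0. Rearranging,
  dy/dx = -(∂F/∂x)/(∂F/∂y) = -(3x^2y^3)/(3x^3y^2) = -y/x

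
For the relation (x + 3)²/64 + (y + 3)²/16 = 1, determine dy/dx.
Differentiate both sides with respect to x, treating y as y(x). By the chain rule, any term containing y contributes a factor of y' = dy/dx when we differentiate it.

Move every term to one side and write the relation as F(x, y) = 0. Term by term,
  d/dx[(x + 3)^2/64] = x/32 + 3/32
  d/dx[(y + 3)^2/16] = y'(y + 3)/8
  d/dx[-1] = 0

The pieces without y' make up ∂F/∂x and the coefficient of y' is ∂F/∂y:
  ∂F/∂x = x/32 + 3/32,
  ∂F/∂y = y/8 + 3/8.

Since d/dx[F] = ∂F/∂x + (∂F/∂y)·y' = 0, solve for y':
  (∂F/∂y)·y' = -∂F/∂x
  dy/dx = -(∂F/∂x)/(∂F/∂y) = -(x/32 + 3/32)/(y/8 + 3/8)
        = -((x + 3)/32)/((y + 3)/8) = (-x - 3)/(4(y + 3))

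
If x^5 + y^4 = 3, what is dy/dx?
Differentiate the relation implicitly: treat y = y(x) and apply the chain rule, so every y-derivative picks up a y' = dy/dx factor.

With everything moved to the left-hand side, differentiate term by term:
  d/dx[x^5] = 5x^4
  d/dx[y^4] = 4y^3·y'
  d/dx[-3] = 0

Separating the contributions that come from x directly and those that come through y:
  without y':      5x^4
  multiplying y':  4y^3

so (5x^4) + (4y^3)·y' = 0, and therefore
  dy/dx = -(5x^4)/(4y^3) = -5x^4/(4y^3)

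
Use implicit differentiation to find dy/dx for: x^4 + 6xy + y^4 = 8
Apply d/dx to both sides, remembering that y depends on x. Each occurrence of y therefore brings in a y' = dy/dx via the chain rule.

With F(x, y) equal to the left-hand side minus the right, differentiate F term by term:
  d/dx[x^4] = 4x^3
  d/dx[6xy] = 6x·y' + 6y
  d/dx[y^4] = 4y^3·y'
  d/dx[-8] = 0
Adding these up, d/dx[F] = 0 becomes
  (4x^3 + 6y) + (6x + 4y^3)·y' = 0,
so isolating y',
  dy/dx = -(4x^3 + 6y)/(6x + 4y^3) = (-2x^3 - 3y)/(3x + 2y^3)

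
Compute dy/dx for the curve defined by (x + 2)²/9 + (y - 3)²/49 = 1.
Differentiate the relation implicitly: treat y = y(x) and apply the chain rule, so every y-derivative picks up a y' = dy/dx factor.

With everything moved to the left-hand side, differentiate term by term:
  d/dx[(x + 2)^2/9] = 2x/9 + 4/9
  d/dx[(y - 3)^2/49] = 2·y'(y - 3)/49
  d/dx[-1] = 0

Separating the contributions that come from x directly and those that come through y:
  without y':      2x/9 + 4/9
  multiplying y':  2y/49 - 6/49

so (2x/9 + 4/9) + (2y/49 - 6/49)·y' = 0, and therefore
  dy/dx = -(2x/9 + 4/9)/(2y/49 - 6/49)
        = -(2(x + 2)/9)/(2(y - 3)/49) = 49(-x - 2)/(9(y - 3))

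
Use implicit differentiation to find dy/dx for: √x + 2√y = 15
Differentiate the relation implicitly: treat y = y(x) and apply the chain rule, so every y-derivative picks up a y' = dy/dx factor.

With everything moved to the left-hand side, differentiate term by term:
  d/dx[√(x)] = 1/(2√(x))
  d/dx[2√(y)] = y'/√(y)
  d/dx[-15] = 0

Separating the contributions that come from x directly and those that come through y:
  without y':      1/(2√(x))
  multiplying y':  1/√(y)

so (1/(2√(x))) + (1/√(y))·y' = 0, and therefore
  dy/dx = -(1/(2√(x)))/(1/√(y)) = -√(y)/(2√(x))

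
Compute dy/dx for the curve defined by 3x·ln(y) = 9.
Take d/dx of both sides. Since y is implicitly a function of x, the chain rule attaches a y' = dy/dx factor whenever we differentiate through y.

Set F(x, y) = (left side) − (right side), so the curve is F = 0. Differentiating each term of F:
  d/dx[3x·ln(y)] = 3x·y'/y + 3ln(y)
  d/dx[-9] = 0

Collecting, the y'-free part is the partial derivative in x and the y' coefficient is the partial derivative in y:
  ∂F/∂x = 3ln(y)
  ∂F/∂y = 3x/y

so d/dx[F(x, y(x))] = ∂F/∂x + (∂F/∂y)·y' = 0. Rearranging,
  dy/dx = -(∂F/∂x)/(∂F/∂y) = -(3ln(y))/(3x/y) = -y·ln(y)/x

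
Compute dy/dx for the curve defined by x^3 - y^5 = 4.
Differentiate both sides with respect to x, treating y as y(x). By the chain rule, any term containing y contributes a factor of y' = dy/dx when we differentiate it.

Move every term to one side and write the relation as F(x, y) = 0. Term by term,
  d/dx[x^3] = 3x^2
  d/dx[-y^5] = -5y^4·y'
  d/dx[-4] = 0

The pieces without y' make up ∂F/∂x and the coefficient of y' is ∂F/∂y:
  ∂F/∂x = 3x^2,
  ∂F/∂y = -5y^4.

Since d/dx[F] = ∂F/∂x + (∂F/∂y)·y' = 0, solve for y':
  (∂F/∂y)·y' = -∂F/∂x
  dy/dx = -(∂F/∂x)/(∂F/∂y) = -(3x^2)/(-5y^4) = 3x^2/(5y^4)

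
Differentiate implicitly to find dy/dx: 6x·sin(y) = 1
Apply d/dx to both sides, remembering that y depends on x. Each occurrence of y therefore brings in a y' = dy/dx via the chain rule.

With F(x, y) equal to the left-hand side minus the right, differentiate F term by term:
  d/dx[6x·sin(y)] = 6x·y'·cos(y) + 6sin(y)
  d/dx[-1] = 0
Adding these up, d/dx[F] = 0 becomes
  (6sin(y)) + (6x·cos(y))·y' = 0,
so isolating y',
  dy/dx = -(6sin(y))/(6x·cos(y)) = -tan(y)/x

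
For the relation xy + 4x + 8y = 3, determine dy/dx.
Take d/dx of both sides. Since y is implicitly a function of x, the chain rule attaches a y' = dy/dx factor whenever we differentiate through y.

Set F(x, y) = (left side) − (right side), so the curve is F = 0. Differentiating each term of F:
  d/dx[xy] = x·y' + y
  d/dx[4x] = 4
  d/dx[8y] = 8·y'
  d/dx[-3] = 0

Collecting, the y'-free part is the partial derivative in x and the y' coefficient is the partial derivative in y:
  ∂F/∂x = y + 4
  ∂F/∂y = x + 8

so d/dx[F(x, y(x))] = ∂F/∂x + (∂F/∂y)·y' = 0. Rearranging,
  dy/dx = -(∂F/∂x)/(∂F/∂y) = -(y + 4)/(x + 8) = (-y - 4)/(x + 8)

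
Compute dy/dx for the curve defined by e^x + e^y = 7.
Take d/dx of both sides. Since y is implicitly a function of x, the chain rule attaches a y' = dy/dx factor whenever we differentiate through y.

Set F(x, y) = (left side) − (right side), so the curve is F = 0. Differentiating each term of F:
  d/dx[e^(x)] = e^(x)
  d/dx[e^(y)] = y'·e^(y)
  d/dx[-7] = 0

Collecting, the y'-free part is the partial derivative in x and the y' coefficient is the partial derivative in y:
  ∂F/∂x = e^(x)
  ∂F/∂y = e^(y)

so d/dx[F(x, y(x))] = ∂F/∂x + (∂F/∂y)·y' = 0. Rearranging,
  dy/dx = -(∂F/∂x)/(∂F/∂y) = -(e^(x))/(e^(y)) = -e^(x - y)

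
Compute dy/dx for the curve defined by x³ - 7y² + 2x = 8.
Differentiate both sides with respect to x, treating y as y(x). By the chain rule, any term containing y contributes a factor of y' = dy/dx when we differentiate it.

Move every term to one side and write the relation as F(x, y) = 0. Term by term,
  d/dx[x^3] = 3x^2
  d/dx[2x] = 2
  d/dx[-7y^2] = -14y·y'
  d/dx[-8] = 0

The pieces without y' make up ∂F/∂x and the coefficient of y' is ∂F/∂y:
  ∂F/∂x = 3x^2 + 2,
  ∂F/∂y = -14y.

Since d/dx[F] = ∂F/∂x + (∂F/∂y)·y' = 0, solve for y':
  (∂F/∂y)·y' = -∂F/∂x
  dy/dx = -(∂F/∂x)/(∂F/∂y) = -(3x^2 + 2)/(-14y) = (3x^2 + 2)/(14y)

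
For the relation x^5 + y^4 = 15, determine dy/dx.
Take d/dx of both sides. Since y is implicitly a function of x, the chain rule attaches a y' = dy/dx factor whenever we differentiate through y.

Set F(x, y) = (left side) − (right side), so the curve is F = 0. Differentiating each term of F:
  d/dx[x^5] = 5x^4
  d/dx[y^4] = 4y^3·y'
  d/dx[-15] = 0

Collecting, the y'-free part is the partial derivative in x and the y' coefficient is the partial derivative in y:
  ∂F/∂x = 5x^4
  ∂F/∂y = 4y^3

so d/dx[F(x, y(x))] = ∂F/∂x + (∂F/∂y)·y' = 0. Rearranging,
  dy/dx = -(∂F/∂x)/(∂F/∂y) = -(5x^4)/(4y^3) = -5x^4/(4y^3)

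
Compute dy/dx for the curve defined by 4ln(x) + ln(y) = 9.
Take d/dx of both sides. Since y is implicitly a function of x, the chain rule attaches a y' = dy/dx factor whenever we differentiate through y.

Set F(x, y) = (left side) − (right side), so the curve is F = 0. Differentiating each term of F:
  d/dx[4ln(x)] = 4/x
  d/dx[ln(y)] = y'/y
  d/dx[-9] = 0

Collecting, the y'-free part is the partial derivative in x and the y' coefficient is the partial derivative in y:
  ∂F/∂x = 4/x
  ∂F/∂y = 1/y

so d/dx[F(x, y(x))] = ∂F/∂x + (∂F/∂y)·y' = 0. Rearranging,
  dy/dx = -(∂F/∂x)/(∂F/∂y) = -(4/x)/(1/y) = -4y/x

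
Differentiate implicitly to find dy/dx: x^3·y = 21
Take d/dx of both sides. Since y is implicitly a function of x, the chain rule attaches a y' = dy/dx factor whenever we differentiate through y.

Set F(x, y) = (left side) − (right side), so the curve is F = 0. Differentiating each term of F:
  d/dx[x^3y] = x^3·y' + 3x^2y
  d/dx[-21] = 0

Collecting, the y'-free part is the partial derivative in x and the y' coefficient is the partial derivative in y:
  ∂F/∂x = 3x^2y
  ∂F/∂y = x^3

so d/dx[F(x, y(x))] = ∂F/∂x + (∂F/∂y)·y' = 0. Rearranging,
  dy/dx = -(∂F/∂x)/(∂F/∂y) = -(3x^2y)/(x^3) = -3y/x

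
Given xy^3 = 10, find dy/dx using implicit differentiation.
Apply d/dx to both sides, remembering that y depends on x. Each occurrence of y therefore brings in a y' = dy/dx via the chain rule.

With F(x, y) equal to the left-hand side minus the right, differentiate F term by term:
  d/dx[xy^3] = 3xy^2·y' + y^3
  d/dx[-10] = 0
Adding these up, d/dx[F] = 0 becomes
  (y^3) + (3xy^2)·y' = 0,
so isolating y',
  dy/dx = -(y^3)/(3xy^2) = -y/(3x)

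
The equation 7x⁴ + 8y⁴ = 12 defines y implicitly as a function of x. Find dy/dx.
Take d/dx of both sides. Since y is implicitly a function of x, the chain rule attaches a y' = dy/dx factor whenever we differentiate through y.

Set F(x, y) = (left side) − (right side), so the curve is F = 0. Differentiating each term of F:
  d/dx[7x^4] = 28x^3
  d/dx[8y^4] = 32y^3·y'
  d/dx[-12] = 0

Collecting, the y'-free part is the partial derivative in x and the y' coefficient is the partial derivative in y:
  ∂F/∂x = 28x^3
  ∂F/∂y = 32y^3

so d/dx[F(x, y(x))] = ∂F/∂x + (∂F/∂y)·y' = 0. Rearranging,
  dy/dx = -(∂F/∂x)/(∂F/∂y) = -(28x^3)/(32y^3) = -7x^3/(8y^3)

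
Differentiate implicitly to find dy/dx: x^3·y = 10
Differentiate both sides with respect to x, treating y as y(x). By the chain rule, any term containing y contributes a factor of y' = dy/dx when we differentiate it.

Move every term to one side and write the relation as F(x, y) = 0. Term by term,
  d/dx[x^3y] = x^3·y' + 3x^2y
  d/dx[-10] = 0

The pieces without y' make up ∂F/∂x and the coefficient of y' is ∂F/∂y:
  ∂F/∂x = 3x^2y,
  ∂F/∂y = x^3.

Since d/dx[F] = ∂F/∂x + (∂F/∂y)·y' = 0, solve for y':
  (∂F/∂y)·y' = -∂F/∂x
  dy/dx = -(∂F/∂x)/(∂F/∂y) = -(3x^2y)/(x^3) = -3y/x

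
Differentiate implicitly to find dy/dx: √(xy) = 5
Differentiate the relation implicitly: treat y = y(x) and apply the chain rule, so every y-derivative picks up a y' = dy/dx factor.

With everything moved to the left-hand side, differentiate term by term:
  d/dx[√(xy)] = √(xy)(x·y'/2 + y/2)/(xy)
  d/dx[-5] = 0

Separating the contributions that come from x directly and those that come through y:
  without y':      √(xy)/(2x)
  multiplying y':  √(xy)/(2y)

so (√(xy)/(2x)) + (√(xy)/(2y))·y' = 0, and therefore
  dy/dx = -(√(xy)/(2x))/(√(xy)/(2y)) = -y/x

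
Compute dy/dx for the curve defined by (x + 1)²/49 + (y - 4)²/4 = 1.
Apply d/dx to both sides, remembering that y depends on x. Each occurrence of y therefore brings in a y' = dy/dx via the chain rule.

With F(x, y) equal to the left-hand side minus the right, differentiate F term by term:
  d/dx[(x + 1)^2/49] = 2x/49 + 2/49
  d/dx[(y - 4)^2/4] = y'(y - 4)/2
  d/dx[-1] = 0
Adding these up, d/dx[F] = 0 becomes
  (2x/49 + 2/49) + (y/2 - 2)·y' = 0,
so isolating y',
  dy/dx = -(2x/49 + 2/49)/(y/2 - 2)
        = -(2(x + 1)/49)/((y - 4)/2) = 4(-x - 1)/(49(y - 4))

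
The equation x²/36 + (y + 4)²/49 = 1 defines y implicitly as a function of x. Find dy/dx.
Take d/dx of both sides. Since y is implicitly a function of x, the chain rule attaches a y' = dy/dx factor whenever we differentiate through y.

Set F(x, y) = (left side) − (right side), so the curve is F = 0. Differentiating each term of F:
  d/dx[x^2/36] = x/18
  d/dx[(y + 4)^2/49] = 2·y'(y + 4)/49
  d/dx[-1] = 0

Collecting, the y'-free part is the partial derivative in x and the y' coefficient is the partial derivative in y:
  ∂F/∂x = x/18
  ∂F/∂y = 2y/49 + 8/49

so d/dx[F(x, y(x))] = ∂F/∂x + (∂F/∂y)·y' = 0. Rearranging,
  dy/dx = -(∂F/∂x)/(∂F/∂y) = -(x/18)/(2y/49 + 8/49)
        = -(x/18)/(2(y + 4)/49) = -49x/(36y + 144)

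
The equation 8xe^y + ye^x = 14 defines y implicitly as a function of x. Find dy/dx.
Take d/dx of both sides. Since y is implicitly a function of x, the chain rule attaches a y' = dy/dx factor whenever we differentiate through y.

Set F(x, y) = (left side) − (right side), so the curve is F = 0. Differentiating each term of F:
  d/dx[8x·e^(y)] = 8x·y'·e^(y) + 8e^(y)
  d/dx[y·e^(x)] = y·e^(x) + y'·e^(x)
  d/dx[-14] = 0

Collecting, the y'-free part is the partial derivative in x and the y' coefficient is the partial derivative in y:
  ∂F/∂x = y·e^(x) + 8e^(y)
  ∂F/∂y = 8x·e^(y) + e^(x)

so d/dx[F(x, y(x))] = ∂F/∂x + (∂F/∂y)·y' = 0. Rearranging,
  dy/dx = -(∂F/∂x)/(∂F/∂y) = -(y·e^(x) + 8e^(y))/(8x·e^(y) + e^(x)) = (-y·e^(x) - 8e^(y))/(8x·e^(y) + e^(x))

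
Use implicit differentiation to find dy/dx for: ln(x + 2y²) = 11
Differentiate the relation implicitly: treat y = y(x) and apply the chain rule, so every y-derivative picks up a y' = dy/dx factor.

With everything moved to the left-hand side, differentiate term by term:
  d/dx[ln(x + 2y^2)] = (4y·y' + 1)/(x + 2y^2)
  d/dx[-11] = 0

Separating the contributions that come from x directly and those that come through y:
  without y':      1/(x + 2y^2)
  multiplying y':  4y/(x + 2y^2)

so (1/(x + 2y^2)) + (4y/(x + 2y^2))·y' = 0, and therefore
  dy/dx = -(1/(x + 2y^2))/(4y/(x + 2y^2)) = -1/(4y)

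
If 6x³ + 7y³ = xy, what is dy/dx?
Take d/dx of both sides. Since y is implicitly a function of x, the chain rule attaches a y' = dy/dx factor whenever we differentiate through y.

Set F(x, y) = (left side) − (right side), so the curve is F = 0. Differentiating each term of F:
  d/dx[6x^3] = 18x^2
  d/dx[-xy] = -x·y' - y
  d/dx[7y^3] = 21y^2·y'

Collecting, the y'-free part is the partial derivative in x and the y' coefficient is the partial derivative in y:
  ∂F/∂x = 18x^2 - y
  ∂F/∂y = -x + 21y^2

so d/dx[F(x, y(x))] = ∂F/∂x + (∂F/∂y)·y' = 0. Rearranging,
  dy/dx = -(∂F/∂x)/(∂F/∂y) = -(18x^2 - y)/(-x + 21y^2) = (18x^2 - y)/(x - 21y^2)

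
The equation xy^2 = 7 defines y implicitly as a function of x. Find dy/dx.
Apply d/dx to both sides, remembering that y depends on x. Each occurrence of y therefore brings in a y' = dy/dx via the chain rule.

With F(x, y) equal to the left-hand side minus the right, differentiate F term by term:
  d/dx[xy^2] = 2xy·y' + y^2
  d/dx[-7] = 0
Adding these up, d/dx[F] = 0 becomes
  (y^2) + (2xy)·y' = 0,
so isolating y',
  dy/dx = -(y^2)/(2xy) = -y/(2x)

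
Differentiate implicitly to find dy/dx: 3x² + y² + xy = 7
Differentiate the relation implicitly: treat y = y(x) and apply the chain rule, so every y-derivative picks up a y' = dy/dx factor.

With everything moved to the left-hand side, differentiate term by term:
  d/dx[3x^2] = 6x
  d/dx[xy] = x·y' + y
  d/dx[y^2] = 2y·y'
  d/dx[-7] = 0

Separating the contributions that come from x directly and those that come through y:
  without y':      6x + y
  multiplying y':  x + 2y

so (6x + y) + (x + 2y)·y' = 0, and therefore
  dy/dx = -(6x + y)/(x + 2y) = (-6x - y)/(x + 2y)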